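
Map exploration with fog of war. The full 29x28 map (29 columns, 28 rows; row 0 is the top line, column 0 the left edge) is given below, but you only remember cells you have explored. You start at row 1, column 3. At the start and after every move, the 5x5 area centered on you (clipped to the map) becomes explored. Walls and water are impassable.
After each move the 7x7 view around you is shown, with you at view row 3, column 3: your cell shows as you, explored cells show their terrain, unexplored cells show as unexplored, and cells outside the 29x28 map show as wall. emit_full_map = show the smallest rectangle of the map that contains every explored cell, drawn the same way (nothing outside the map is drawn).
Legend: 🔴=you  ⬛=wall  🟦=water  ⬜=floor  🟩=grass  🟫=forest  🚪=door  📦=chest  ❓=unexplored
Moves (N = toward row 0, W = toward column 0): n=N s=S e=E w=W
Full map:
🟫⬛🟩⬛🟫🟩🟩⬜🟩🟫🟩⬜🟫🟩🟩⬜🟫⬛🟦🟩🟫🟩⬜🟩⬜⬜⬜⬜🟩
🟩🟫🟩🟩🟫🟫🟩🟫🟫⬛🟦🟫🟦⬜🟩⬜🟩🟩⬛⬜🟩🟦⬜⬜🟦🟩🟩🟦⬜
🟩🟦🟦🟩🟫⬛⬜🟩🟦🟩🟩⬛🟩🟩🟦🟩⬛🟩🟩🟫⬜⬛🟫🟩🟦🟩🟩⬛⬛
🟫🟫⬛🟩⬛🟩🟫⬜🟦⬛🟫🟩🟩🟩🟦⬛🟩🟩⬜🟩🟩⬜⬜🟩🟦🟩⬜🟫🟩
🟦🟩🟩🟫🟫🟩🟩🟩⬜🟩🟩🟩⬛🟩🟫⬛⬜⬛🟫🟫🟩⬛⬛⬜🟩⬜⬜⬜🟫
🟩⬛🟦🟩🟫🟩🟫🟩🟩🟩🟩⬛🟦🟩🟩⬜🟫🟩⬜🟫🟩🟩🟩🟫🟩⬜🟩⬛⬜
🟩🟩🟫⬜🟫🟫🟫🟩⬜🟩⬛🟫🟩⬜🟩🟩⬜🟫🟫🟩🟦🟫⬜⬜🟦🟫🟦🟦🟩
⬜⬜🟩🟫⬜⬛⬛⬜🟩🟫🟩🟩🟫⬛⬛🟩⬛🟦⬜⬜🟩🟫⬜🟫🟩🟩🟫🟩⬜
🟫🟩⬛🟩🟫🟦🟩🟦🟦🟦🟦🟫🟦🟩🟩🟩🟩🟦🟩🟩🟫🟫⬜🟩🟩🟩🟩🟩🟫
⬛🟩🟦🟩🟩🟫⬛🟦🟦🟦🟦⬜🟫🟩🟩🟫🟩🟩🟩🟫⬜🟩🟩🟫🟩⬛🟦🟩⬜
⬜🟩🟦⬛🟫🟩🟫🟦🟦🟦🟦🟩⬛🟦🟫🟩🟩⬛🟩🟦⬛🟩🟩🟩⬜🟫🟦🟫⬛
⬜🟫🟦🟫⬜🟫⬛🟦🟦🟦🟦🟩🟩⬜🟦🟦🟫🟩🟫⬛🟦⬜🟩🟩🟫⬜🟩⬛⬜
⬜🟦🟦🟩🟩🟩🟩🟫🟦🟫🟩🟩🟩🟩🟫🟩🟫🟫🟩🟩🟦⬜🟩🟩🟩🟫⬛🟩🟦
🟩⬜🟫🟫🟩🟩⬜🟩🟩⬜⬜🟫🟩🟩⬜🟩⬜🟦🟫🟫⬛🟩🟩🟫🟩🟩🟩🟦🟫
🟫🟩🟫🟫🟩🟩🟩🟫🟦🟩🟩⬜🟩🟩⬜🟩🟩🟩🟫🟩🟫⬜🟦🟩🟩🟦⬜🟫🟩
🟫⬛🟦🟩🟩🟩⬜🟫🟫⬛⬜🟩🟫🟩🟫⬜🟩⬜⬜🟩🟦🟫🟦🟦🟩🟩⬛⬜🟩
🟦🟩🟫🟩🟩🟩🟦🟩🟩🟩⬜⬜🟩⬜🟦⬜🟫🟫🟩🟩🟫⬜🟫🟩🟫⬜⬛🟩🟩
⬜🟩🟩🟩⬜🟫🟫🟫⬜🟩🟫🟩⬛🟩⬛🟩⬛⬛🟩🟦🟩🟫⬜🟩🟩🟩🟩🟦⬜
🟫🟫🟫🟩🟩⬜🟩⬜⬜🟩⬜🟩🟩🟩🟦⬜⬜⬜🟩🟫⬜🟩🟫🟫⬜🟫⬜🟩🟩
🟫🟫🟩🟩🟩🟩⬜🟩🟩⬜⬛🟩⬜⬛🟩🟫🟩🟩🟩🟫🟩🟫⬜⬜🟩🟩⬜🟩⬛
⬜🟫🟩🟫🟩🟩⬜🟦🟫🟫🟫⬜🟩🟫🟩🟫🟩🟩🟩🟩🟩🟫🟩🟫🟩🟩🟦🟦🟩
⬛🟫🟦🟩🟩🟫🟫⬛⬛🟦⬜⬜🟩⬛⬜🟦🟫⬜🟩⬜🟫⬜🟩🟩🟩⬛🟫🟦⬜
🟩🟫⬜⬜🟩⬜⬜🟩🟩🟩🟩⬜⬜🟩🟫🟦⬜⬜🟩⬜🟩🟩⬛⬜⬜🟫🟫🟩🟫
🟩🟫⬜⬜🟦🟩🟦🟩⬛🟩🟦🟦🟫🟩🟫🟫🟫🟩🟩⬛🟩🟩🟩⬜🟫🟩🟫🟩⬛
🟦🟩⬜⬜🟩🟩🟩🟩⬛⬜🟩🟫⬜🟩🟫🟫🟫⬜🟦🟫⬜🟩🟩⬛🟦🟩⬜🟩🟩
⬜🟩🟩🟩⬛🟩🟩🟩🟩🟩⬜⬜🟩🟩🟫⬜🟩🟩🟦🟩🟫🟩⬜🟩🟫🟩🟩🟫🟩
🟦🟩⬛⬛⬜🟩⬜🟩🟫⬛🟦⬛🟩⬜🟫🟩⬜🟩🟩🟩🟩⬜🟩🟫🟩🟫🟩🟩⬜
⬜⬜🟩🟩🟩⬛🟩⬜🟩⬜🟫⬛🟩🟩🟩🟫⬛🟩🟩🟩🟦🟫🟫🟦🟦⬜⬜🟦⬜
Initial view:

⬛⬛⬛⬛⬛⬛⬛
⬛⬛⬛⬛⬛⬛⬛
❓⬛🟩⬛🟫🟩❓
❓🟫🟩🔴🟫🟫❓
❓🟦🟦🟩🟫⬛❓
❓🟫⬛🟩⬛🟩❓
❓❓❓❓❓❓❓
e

⬛⬛⬛⬛⬛⬛⬛
⬛⬛⬛⬛⬛⬛⬛
⬛🟩⬛🟫🟩🟩❓
🟫🟩🟩🔴🟫🟩❓
🟦🟦🟩🟫⬛⬜❓
🟫⬛🟩⬛🟩🟫❓
❓❓❓❓❓❓❓

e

⬛⬛⬛⬛⬛⬛⬛
⬛⬛⬛⬛⬛⬛⬛
🟩⬛🟫🟩🟩⬜❓
🟩🟩🟫🔴🟩🟫❓
🟦🟩🟫⬛⬜🟩❓
⬛🟩⬛🟩🟫⬜❓
❓❓❓❓❓❓❓

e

⬛⬛⬛⬛⬛⬛⬛
⬛⬛⬛⬛⬛⬛⬛
⬛🟫🟩🟩⬜🟩❓
🟩🟫🟫🔴🟫🟫❓
🟩🟫⬛⬜🟩🟦❓
🟩⬛🟩🟫⬜🟦❓
❓❓❓❓❓❓❓

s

⬛⬛⬛⬛⬛⬛⬛
⬛🟫🟩🟩⬜🟩❓
🟩🟫🟫🟩🟫🟫❓
🟩🟫⬛🔴🟩🟦❓
🟩⬛🟩🟫⬜🟦❓
❓🟫🟩🟩🟩⬜❓
❓❓❓❓❓❓❓

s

⬛🟫🟩🟩⬜🟩❓
🟩🟫🟫🟩🟫🟫❓
🟩🟫⬛⬜🟩🟦❓
🟩⬛🟩🔴⬜🟦❓
❓🟫🟩🟩🟩⬜❓
❓🟫🟩🟫🟩🟩❓
❓❓❓❓❓❓❓

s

🟩🟫🟫🟩🟫🟫❓
🟩🟫⬛⬜🟩🟦❓
🟩⬛🟩🟫⬜🟦❓
❓🟫🟩🔴🟩⬜❓
❓🟫🟩🟫🟩🟩❓
❓🟫🟫🟫🟩⬜❓
❓❓❓❓❓❓❓

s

🟩🟫⬛⬜🟩🟦❓
🟩⬛🟩🟫⬜🟦❓
❓🟫🟩🟩🟩⬜❓
❓🟫🟩🔴🟩🟩❓
❓🟫🟫🟫🟩⬜❓
❓⬜⬛⬛⬜🟩❓
❓❓❓❓❓❓❓

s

🟩⬛🟩🟫⬜🟦❓
❓🟫🟩🟩🟩⬜❓
❓🟫🟩🟫🟩🟩❓
❓🟫🟫🔴🟩⬜❓
❓⬜⬛⬛⬜🟩❓
❓🟫🟦🟩🟦🟦❓
❓❓❓❓❓❓❓

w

⬛🟩⬛🟩🟫⬜🟦
❓🟫🟫🟩🟩🟩⬜
❓🟩🟫🟩🟫🟩🟩
❓⬜🟫🔴🟫🟩⬜
❓🟫⬜⬛⬛⬜🟩
❓🟩🟫🟦🟩🟦🟦
❓❓❓❓❓❓❓

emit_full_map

⬛🟩⬛🟫🟩🟩⬜🟩
🟫🟩🟩🟫🟫🟩🟫🟫
🟦🟦🟩🟫⬛⬜🟩🟦
🟫⬛🟩⬛🟩🟫⬜🟦
❓❓🟫🟫🟩🟩🟩⬜
❓❓🟩🟫🟩🟫🟩🟩
❓❓⬜🟫🔴🟫🟩⬜
❓❓🟫⬜⬛⬛⬜🟩
❓❓🟩🟫🟦🟩🟦🟦

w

🟫⬛🟩⬛🟩🟫⬜
❓🟩🟫🟫🟩🟩🟩
❓🟦🟩🟫🟩🟫🟩
❓🟫⬜🔴🟫🟫🟩
❓🟩🟫⬜⬛⬛⬜
❓⬛🟩🟫🟦🟩🟦
❓❓❓❓❓❓❓

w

❓🟫⬛🟩⬛🟩🟫
❓🟩🟩🟫🟫🟩🟩
❓⬛🟦🟩🟫🟩🟫
❓🟩🟫🔴🟫🟫🟫
❓⬜🟩🟫⬜⬛⬛
❓🟩⬛🟩🟫🟦🟩
❓❓❓❓❓❓❓

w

⬛❓🟫⬛🟩⬛🟩
⬛🟦🟩🟩🟫🟫🟩
⬛🟩⬛🟦🟩🟫🟩
⬛🟩🟩🔴⬜🟫🟫
⬛⬜⬜🟩🟫⬜⬛
⬛🟫🟩⬛🟩🟫🟦
⬛❓❓❓❓❓❓

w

⬛⬛❓🟫⬛🟩⬛
⬛⬛🟦🟩🟩🟫🟫
⬛⬛🟩⬛🟦🟩🟫
⬛⬛🟩🔴🟫⬜🟫
⬛⬛⬜⬜🟩🟫⬜
⬛⬛🟫🟩⬛🟩🟫
⬛⬛❓❓❓❓❓

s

⬛⬛🟦🟩🟩🟫🟫
⬛⬛🟩⬛🟦🟩🟫
⬛⬛🟩🟩🟫⬜🟫
⬛⬛⬜🔴🟩🟫⬜
⬛⬛🟫🟩⬛🟩🟫
⬛⬛⬛🟩🟦🟩❓
⬛⬛❓❓❓❓❓

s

⬛⬛🟩⬛🟦🟩🟫
⬛⬛🟩🟩🟫⬜🟫
⬛⬛⬜⬜🟩🟫⬜
⬛⬛🟫🔴⬛🟩🟫
⬛⬛⬛🟩🟦🟩❓
⬛⬛⬜🟩🟦⬛❓
⬛⬛❓❓❓❓❓

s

⬛⬛🟩🟩🟫⬜🟫
⬛⬛⬜⬜🟩🟫⬜
⬛⬛🟫🟩⬛🟩🟫
⬛⬛⬛🔴🟦🟩❓
⬛⬛⬜🟩🟦⬛❓
⬛⬛⬜🟫🟦🟫❓
⬛⬛❓❓❓❓❓

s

⬛⬛⬜⬜🟩🟫⬜
⬛⬛🟫🟩⬛🟩🟫
⬛⬛⬛🟩🟦🟩❓
⬛⬛⬜🔴🟦⬛❓
⬛⬛⬜🟫🟦🟫❓
⬛⬛⬜🟦🟦🟩❓
⬛⬛❓❓❓❓❓

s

⬛⬛🟫🟩⬛🟩🟫
⬛⬛⬛🟩🟦🟩❓
⬛⬛⬜🟩🟦⬛❓
⬛⬛⬜🔴🟦🟫❓
⬛⬛⬜🟦🟦🟩❓
⬛⬛🟩⬜🟫🟫❓
⬛⬛❓❓❓❓❓

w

⬛⬛⬛🟫🟩⬛🟩
⬛⬛⬛⬛🟩🟦🟩
⬛⬛⬛⬜🟩🟦⬛
⬛⬛⬛🔴🟫🟦🟫
⬛⬛⬛⬜🟦🟦🟩
⬛⬛⬛🟩⬜🟫🟫
⬛⬛⬛❓❓❓❓

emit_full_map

❓⬛🟩⬛🟫🟩🟩⬜🟩
❓🟫🟩🟩🟫🟫🟩🟫🟫
❓🟦🟦🟩🟫⬛⬜🟩🟦
❓🟫⬛🟩⬛🟩🟫⬜🟦
🟦🟩🟩🟫🟫🟩🟩🟩⬜
🟩⬛🟦🟩🟫🟩🟫🟩🟩
🟩🟩🟫⬜🟫🟫🟫🟩⬜
⬜⬜🟩🟫⬜⬛⬛⬜🟩
🟫🟩⬛🟩🟫🟦🟩🟦🟦
⬛🟩🟦🟩❓❓❓❓❓
⬜🟩🟦⬛❓❓❓❓❓
🔴🟫🟦🟫❓❓❓❓❓
⬜🟦🟦🟩❓❓❓❓❓
🟩⬜🟫🟫❓❓❓❓❓

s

⬛⬛⬛⬛🟩🟦🟩
⬛⬛⬛⬜🟩🟦⬛
⬛⬛⬛⬜🟫🟦🟫
⬛⬛⬛🔴🟦🟦🟩
⬛⬛⬛🟩⬜🟫🟫
⬛⬛⬛🟫🟩🟫❓
⬛⬛⬛❓❓❓❓

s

⬛⬛⬛⬜🟩🟦⬛
⬛⬛⬛⬜🟫🟦🟫
⬛⬛⬛⬜🟦🟦🟩
⬛⬛⬛🔴⬜🟫🟫
⬛⬛⬛🟫🟩🟫❓
⬛⬛⬛🟫⬛🟦❓
⬛⬛⬛❓❓❓❓

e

⬛⬛⬜🟩🟦⬛❓
⬛⬛⬜🟫🟦🟫❓
⬛⬛⬜🟦🟦🟩❓
⬛⬛🟩🔴🟫🟫❓
⬛⬛🟫🟩🟫🟫❓
⬛⬛🟫⬛🟦🟩❓
⬛⬛❓❓❓❓❓

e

⬛⬜🟩🟦⬛❓❓
⬛⬜🟫🟦🟫⬜❓
⬛⬜🟦🟦🟩🟩❓
⬛🟩⬜🔴🟫🟩❓
⬛🟫🟩🟫🟫🟩❓
⬛🟫⬛🟦🟩🟩❓
⬛❓❓❓❓❓❓

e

⬜🟩🟦⬛❓❓❓
⬜🟫🟦🟫⬜🟫❓
⬜🟦🟦🟩🟩🟩❓
🟩⬜🟫🔴🟩🟩❓
🟫🟩🟫🟫🟩🟩❓
🟫⬛🟦🟩🟩🟩❓
❓❓❓❓❓❓❓

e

🟩🟦⬛❓❓❓❓
🟫🟦🟫⬜🟫⬛❓
🟦🟦🟩🟩🟩🟩❓
⬜🟫🟫🔴🟩⬜❓
🟩🟫🟫🟩🟩🟩❓
⬛🟦🟩🟩🟩⬜❓
❓❓❓❓❓❓❓

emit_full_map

❓⬛🟩⬛🟫🟩🟩⬜🟩
❓🟫🟩🟩🟫🟫🟩🟫🟫
❓🟦🟦🟩🟫⬛⬜🟩🟦
❓🟫⬛🟩⬛🟩🟫⬜🟦
🟦🟩🟩🟫🟫🟩🟩🟩⬜
🟩⬛🟦🟩🟫🟩🟫🟩🟩
🟩🟩🟫⬜🟫🟫🟫🟩⬜
⬜⬜🟩🟫⬜⬛⬛⬜🟩
🟫🟩⬛🟩🟫🟦🟩🟦🟦
⬛🟩🟦🟩❓❓❓❓❓
⬜🟩🟦⬛❓❓❓❓❓
⬜🟫🟦🟫⬜🟫⬛❓❓
⬜🟦🟦🟩🟩🟩🟩❓❓
🟩⬜🟫🟫🔴🟩⬜❓❓
🟫🟩🟫🟫🟩🟩🟩❓❓
🟫⬛🟦🟩🟩🟩⬜❓❓

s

🟫🟦🟫⬜🟫⬛❓
🟦🟦🟩🟩🟩🟩❓
⬜🟫🟫🟩🟩⬜❓
🟩🟫🟫🔴🟩🟩❓
⬛🟦🟩🟩🟩⬜❓
❓🟫🟩🟩🟩🟦❓
❓❓❓❓❓❓❓

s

🟦🟦🟩🟩🟩🟩❓
⬜🟫🟫🟩🟩⬜❓
🟩🟫🟫🟩🟩🟩❓
⬛🟦🟩🔴🟩⬜❓
❓🟫🟩🟩🟩🟦❓
❓🟩🟩⬜🟫🟫❓
❓❓❓❓❓❓❓

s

⬜🟫🟫🟩🟩⬜❓
🟩🟫🟫🟩🟩🟩❓
⬛🟦🟩🟩🟩⬜❓
❓🟫🟩🔴🟩🟦❓
❓🟩🟩⬜🟫🟫❓
❓🟫🟩🟩⬜🟩❓
❓❓❓❓❓❓❓

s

🟩🟫🟫🟩🟩🟩❓
⬛🟦🟩🟩🟩⬜❓
❓🟫🟩🟩🟩🟦❓
❓🟩🟩🔴🟫🟫❓
❓🟫🟩🟩⬜🟩❓
❓🟩🟩🟩🟩⬜❓
❓❓❓❓❓❓❓

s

⬛🟦🟩🟩🟩⬜❓
❓🟫🟩🟩🟩🟦❓
❓🟩🟩⬜🟫🟫❓
❓🟫🟩🔴⬜🟩❓
❓🟩🟩🟩🟩⬜❓
❓🟩🟫🟩🟩⬜❓
❓❓❓❓❓❓❓

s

❓🟫🟩🟩🟩🟦❓
❓🟩🟩⬜🟫🟫❓
❓🟫🟩🟩⬜🟩❓
❓🟩🟩🔴🟩⬜❓
❓🟩🟫🟩🟩⬜❓
❓🟦🟩🟩🟫🟫❓
❓❓❓❓❓❓❓

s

❓🟩🟩⬜🟫🟫❓
❓🟫🟩🟩⬜🟩❓
❓🟩🟩🟩🟩⬜❓
❓🟩🟫🔴🟩⬜❓
❓🟦🟩🟩🟫🟫❓
❓⬜⬜🟩⬜⬜❓
❓❓❓❓❓❓❓

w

❓❓🟩🟩⬜🟫🟫
❓🟫🟫🟩🟩⬜🟩
❓🟫🟩🟩🟩🟩⬜
❓🟫🟩🔴🟩🟩⬜
❓🟫🟦🟩🟩🟫🟫
❓🟫⬜⬜🟩⬜⬜
❓❓❓❓❓❓❓

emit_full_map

❓⬛🟩⬛🟫🟩🟩⬜🟩
❓🟫🟩🟩🟫🟫🟩🟫🟫
❓🟦🟦🟩🟫⬛⬜🟩🟦
❓🟫⬛🟩⬛🟩🟫⬜🟦
🟦🟩🟩🟫🟫🟩🟩🟩⬜
🟩⬛🟦🟩🟫🟩🟫🟩🟩
🟩🟩🟫⬜🟫🟫🟫🟩⬜
⬜⬜🟩🟫⬜⬛⬛⬜🟩
🟫🟩⬛🟩🟫🟦🟩🟦🟦
⬛🟩🟦🟩❓❓❓❓❓
⬜🟩🟦⬛❓❓❓❓❓
⬜🟫🟦🟫⬜🟫⬛❓❓
⬜🟦🟦🟩🟩🟩🟩❓❓
🟩⬜🟫🟫🟩🟩⬜❓❓
🟫🟩🟫🟫🟩🟩🟩❓❓
🟫⬛🟦🟩🟩🟩⬜❓❓
❓❓🟫🟩🟩🟩🟦❓❓
❓❓🟩🟩⬜🟫🟫❓❓
❓🟫🟫🟩🟩⬜🟩❓❓
❓🟫🟩🟩🟩🟩⬜❓❓
❓🟫🟩🔴🟩🟩⬜❓❓
❓🟫🟦🟩🟩🟫🟫❓❓
❓🟫⬜⬜🟩⬜⬜❓❓

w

⬛❓❓🟩🟩⬜🟫
⬛🟫🟫🟫🟩🟩⬜
⬛🟫🟫🟩🟩🟩🟩
⬛⬜🟫🔴🟫🟩🟩
⬛⬛🟫🟦🟩🟩🟫
⬛🟩🟫⬜⬜🟩⬜
⬛❓❓❓❓❓❓

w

⬛⬛❓❓🟩🟩⬜
⬛⬛🟫🟫🟫🟩🟩
⬛⬛🟫🟫🟩🟩🟩
⬛⬛⬜🔴🟩🟫🟩
⬛⬛⬛🟫🟦🟩🟩
⬛⬛🟩🟫⬜⬜🟩
⬛⬛❓❓❓❓❓

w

⬛⬛⬛❓❓🟩🟩
⬛⬛⬛🟫🟫🟫🟩
⬛⬛⬛🟫🟫🟩🟩
⬛⬛⬛🔴🟫🟩🟫
⬛⬛⬛⬛🟫🟦🟩
⬛⬛⬛🟩🟫⬜⬜
⬛⬛⬛❓❓❓❓

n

⬛⬛⬛❓❓🟫🟩
⬛⬛⬛⬜🟩🟩🟩
⬛⬛⬛🟫🟫🟫🟩
⬛⬛⬛🔴🟫🟩🟩
⬛⬛⬛⬜🟫🟩🟫
⬛⬛⬛⬛🟫🟦🟩
⬛⬛⬛🟩🟫⬜⬜

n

⬛⬛⬛🟫⬛🟦🟩
⬛⬛⬛🟦🟩🟫🟩
⬛⬛⬛⬜🟩🟩🟩
⬛⬛⬛🔴🟫🟫🟩
⬛⬛⬛🟫🟫🟩🟩
⬛⬛⬛⬜🟫🟩🟫
⬛⬛⬛⬛🟫🟦🟩

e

⬛⬛🟫⬛🟦🟩🟩
⬛⬛🟦🟩🟫🟩🟩
⬛⬛⬜🟩🟩🟩⬜
⬛⬛🟫🔴🟫🟩🟩
⬛⬛🟫🟫🟩🟩🟩
⬛⬛⬜🟫🟩🟫🟩
⬛⬛⬛🟫🟦🟩🟩

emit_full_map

❓⬛🟩⬛🟫🟩🟩⬜🟩
❓🟫🟩🟩🟫🟫🟩🟫🟫
❓🟦🟦🟩🟫⬛⬜🟩🟦
❓🟫⬛🟩⬛🟩🟫⬜🟦
🟦🟩🟩🟫🟫🟩🟩🟩⬜
🟩⬛🟦🟩🟫🟩🟫🟩🟩
🟩🟩🟫⬜🟫🟫🟫🟩⬜
⬜⬜🟩🟫⬜⬛⬛⬜🟩
🟫🟩⬛🟩🟫🟦🟩🟦🟦
⬛🟩🟦🟩❓❓❓❓❓
⬜🟩🟦⬛❓❓❓❓❓
⬜🟫🟦🟫⬜🟫⬛❓❓
⬜🟦🟦🟩🟩🟩🟩❓❓
🟩⬜🟫🟫🟩🟩⬜❓❓
🟫🟩🟫🟫🟩🟩🟩❓❓
🟫⬛🟦🟩🟩🟩⬜❓❓
🟦🟩🟫🟩🟩🟩🟦❓❓
⬜🟩🟩🟩⬜🟫🟫❓❓
🟫🔴🟫🟩🟩⬜🟩❓❓
🟫🟫🟩🟩🟩🟩⬜❓❓
⬜🟫🟩🟫🟩🟩⬜❓❓
⬛🟫🟦🟩🟩🟫🟫❓❓
🟩🟫⬜⬜🟩⬜⬜❓❓

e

⬛🟫⬛🟦🟩🟩🟩
⬛🟦🟩🟫🟩🟩🟩
⬛⬜🟩🟩🟩⬜🟫
⬛🟫🟫🔴🟩🟩⬜
⬛🟫🟫🟩🟩🟩🟩
⬛⬜🟫🟩🟫🟩🟩
⬛⬛🟫🟦🟩🟩🟫

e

🟫⬛🟦🟩🟩🟩⬜
🟦🟩🟫🟩🟩🟩🟦
⬜🟩🟩🟩⬜🟫🟫
🟫🟫🟫🔴🟩⬜🟩
🟫🟫🟩🟩🟩🟩⬜
⬜🟫🟩🟫🟩🟩⬜
⬛🟫🟦🟩🟩🟫🟫

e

⬛🟦🟩🟩🟩⬜❓
🟩🟫🟩🟩🟩🟦❓
🟩🟩🟩⬜🟫🟫❓
🟫🟫🟩🔴⬜🟩❓
🟫🟩🟩🟩🟩⬜❓
🟫🟩🟫🟩🟩⬜❓
🟫🟦🟩🟩🟫🟫❓

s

🟩🟫🟩🟩🟩🟦❓
🟩🟩🟩⬜🟫🟫❓
🟫🟫🟩🟩⬜🟩❓
🟫🟩🟩🔴🟩⬜❓
🟫🟩🟫🟩🟩⬜❓
🟫🟦🟩🟩🟫🟫❓
🟫⬜⬜🟩⬜⬜❓

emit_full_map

❓⬛🟩⬛🟫🟩🟩⬜🟩
❓🟫🟩🟩🟫🟫🟩🟫🟫
❓🟦🟦🟩🟫⬛⬜🟩🟦
❓🟫⬛🟩⬛🟩🟫⬜🟦
🟦🟩🟩🟫🟫🟩🟩🟩⬜
🟩⬛🟦🟩🟫🟩🟫🟩🟩
🟩🟩🟫⬜🟫🟫🟫🟩⬜
⬜⬜🟩🟫⬜⬛⬛⬜🟩
🟫🟩⬛🟩🟫🟦🟩🟦🟦
⬛🟩🟦🟩❓❓❓❓❓
⬜🟩🟦⬛❓❓❓❓❓
⬜🟫🟦🟫⬜🟫⬛❓❓
⬜🟦🟦🟩🟩🟩🟩❓❓
🟩⬜🟫🟫🟩🟩⬜❓❓
🟫🟩🟫🟫🟩🟩🟩❓❓
🟫⬛🟦🟩🟩🟩⬜❓❓
🟦🟩🟫🟩🟩🟩🟦❓❓
⬜🟩🟩🟩⬜🟫🟫❓❓
🟫🟫🟫🟩🟩⬜🟩❓❓
🟫🟫🟩🟩🔴🟩⬜❓❓
⬜🟫🟩🟫🟩🟩⬜❓❓
⬛🟫🟦🟩🟩🟫🟫❓❓
🟩🟫⬜⬜🟩⬜⬜❓❓

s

🟩🟩🟩⬜🟫🟫❓
🟫🟫🟩🟩⬜🟩❓
🟫🟩🟩🟩🟩⬜❓
🟫🟩🟫🔴🟩⬜❓
🟫🟦🟩🟩🟫🟫❓
🟫⬜⬜🟩⬜⬜❓
❓❓❓❓❓❓❓

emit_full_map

❓⬛🟩⬛🟫🟩🟩⬜🟩
❓🟫🟩🟩🟫🟫🟩🟫🟫
❓🟦🟦🟩🟫⬛⬜🟩🟦
❓🟫⬛🟩⬛🟩🟫⬜🟦
🟦🟩🟩🟫🟫🟩🟩🟩⬜
🟩⬛🟦🟩🟫🟩🟫🟩🟩
🟩🟩🟫⬜🟫🟫🟫🟩⬜
⬜⬜🟩🟫⬜⬛⬛⬜🟩
🟫🟩⬛🟩🟫🟦🟩🟦🟦
⬛🟩🟦🟩❓❓❓❓❓
⬜🟩🟦⬛❓❓❓❓❓
⬜🟫🟦🟫⬜🟫⬛❓❓
⬜🟦🟦🟩🟩🟩🟩❓❓
🟩⬜🟫🟫🟩🟩⬜❓❓
🟫🟩🟫🟫🟩🟩🟩❓❓
🟫⬛🟦🟩🟩🟩⬜❓❓
🟦🟩🟫🟩🟩🟩🟦❓❓
⬜🟩🟩🟩⬜🟫🟫❓❓
🟫🟫🟫🟩🟩⬜🟩❓❓
🟫🟫🟩🟩🟩🟩⬜❓❓
⬜🟫🟩🟫🔴🟩⬜❓❓
⬛🟫🟦🟩🟩🟫🟫❓❓
🟩🟫⬜⬜🟩⬜⬜❓❓


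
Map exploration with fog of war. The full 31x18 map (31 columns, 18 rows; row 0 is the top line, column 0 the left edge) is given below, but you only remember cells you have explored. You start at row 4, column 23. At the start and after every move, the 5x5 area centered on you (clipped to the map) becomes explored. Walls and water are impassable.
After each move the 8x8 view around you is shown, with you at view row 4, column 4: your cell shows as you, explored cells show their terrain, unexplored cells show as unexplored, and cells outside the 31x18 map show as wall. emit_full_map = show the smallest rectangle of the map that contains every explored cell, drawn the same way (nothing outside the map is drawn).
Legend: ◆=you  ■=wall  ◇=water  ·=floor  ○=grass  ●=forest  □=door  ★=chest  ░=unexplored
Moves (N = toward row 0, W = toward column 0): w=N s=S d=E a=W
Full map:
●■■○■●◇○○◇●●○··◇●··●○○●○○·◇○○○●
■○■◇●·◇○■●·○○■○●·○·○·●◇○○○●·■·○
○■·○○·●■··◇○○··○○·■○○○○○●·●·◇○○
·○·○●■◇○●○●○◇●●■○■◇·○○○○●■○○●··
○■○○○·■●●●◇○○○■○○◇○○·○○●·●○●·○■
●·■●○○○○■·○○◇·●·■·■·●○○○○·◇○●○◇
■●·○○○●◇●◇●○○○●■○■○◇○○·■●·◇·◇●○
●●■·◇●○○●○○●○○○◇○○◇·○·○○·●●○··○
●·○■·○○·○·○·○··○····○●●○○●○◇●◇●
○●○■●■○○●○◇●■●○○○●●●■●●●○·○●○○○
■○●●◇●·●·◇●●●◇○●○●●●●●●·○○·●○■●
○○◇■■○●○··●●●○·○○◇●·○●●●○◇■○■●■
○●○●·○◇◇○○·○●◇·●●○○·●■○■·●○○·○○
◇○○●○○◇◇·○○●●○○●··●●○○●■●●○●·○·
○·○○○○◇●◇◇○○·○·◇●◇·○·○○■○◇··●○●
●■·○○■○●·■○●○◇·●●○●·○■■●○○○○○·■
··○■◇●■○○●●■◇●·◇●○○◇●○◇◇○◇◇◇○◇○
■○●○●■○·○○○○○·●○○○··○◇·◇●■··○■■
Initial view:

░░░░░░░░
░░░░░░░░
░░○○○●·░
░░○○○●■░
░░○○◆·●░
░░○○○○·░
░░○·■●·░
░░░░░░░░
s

░░░░░░░░
░░○○○●·░
░░○○○●■░
░░○○●·●░
░░○○◆○·░
░░○·■●·░
░░·○○·●░
░░░░░░░░

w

░░░░░░░░
░░░░░░░░
░░○○○●·░
░░○○○●■░
░░○○◆·●░
░░○○○○·░
░░○·■●·░
░░·○○·●░

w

■■■■■■■■
░░░░░░░░
░░●◇○○○░
░░○○○●·░
░░○○◆●■░
░░○○●·●░
░░○○○○·░
░░○·■●·░

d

■■■■■■■■
░░░░░░░░
░●◇○○○●░
░○○○●·●░
░○○○◆■○░
░○○●·●○░
░○○○○·◇░
░○·■●·░░

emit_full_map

●◇○○○●
○○○●·●
○○○◆■○
○○●·●○
○○○○·◇
○·■●·░
·○○·●░

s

░░░░░░░░
░●◇○○○●░
░○○○●·●░
░○○○●■○░
░○○●◆●○░
░○○○○·◇░
░○·■●·◇░
░·○○·●░░

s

░●◇○○○●░
░○○○●·●░
░○○○●■○░
░○○●·●○░
░○○○◆·◇░
░○·■●·◇░
░·○○·●●░
░░░░░░░░

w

░░░░░░░░
░●◇○○○●░
░○○○●·●░
░○○○●■○░
░○○●◆●○░
░○○○○·◇░
░○·■●·◇░
░·○○·●●░

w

■■■■■■■■
░░░░░░░░
░●◇○○○●░
░○○○●·●░
░○○○◆■○░
░○○●·●○░
░○○○○·◇░
░○·■●·◇░

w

■■■■■■■■
■■■■■■■■
░░●○○·◇░
░●◇○○○●░
░○○○◆·●░
░○○○●■○░
░○○●·●○░
░○○○○·◇░

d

■■■■■■■■
■■■■■■■■
░●○○·◇○░
●◇○○○●·░
○○○●◆●·░
○○○●■○○░
○○●·●○●░
○○○○·◇░░

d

■■■■■■■■
■■■■■■■■
●○○·◇○○░
◇○○○●·■░
○○●·◆·◇░
○○●■○○●░
○●·●○●·░
○○○·◇░░░

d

■■■■■■■■
■■■■■■■■
○○·◇○○○░
○○○●·■·░
○●·●◆◇○░
○●■○○●·░
●·●○●·○░
○○·◇░░░░

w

■■■■■■■■
■■■■■■■■
■■■■■■■■
○○·◇○○○░
○○○●◆■·░
○●·●·◇○░
○●■○○●·░
●·●○●·○░

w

■■■■■■■■
■■■■■■■■
■■■■■■■■
■■■■■■■■
○○·◇◆○○░
○○○●·■·░
○●·●·◇○░
○●■○○●·░

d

■■■■■■■■
■■■■■■■■
■■■■■■■■
■■■■■■■■
○·◇○◆○●■
○○●·■·○■
●·●·◇○○■
●■○○●·░■

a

■■■■■■■■
■■■■■■■■
■■■■■■■■
■■■■■■■■
○○·◇◆○○●
○○○●·■·○
○●·●·◇○○
○●■○○●·░

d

■■■■■■■■
■■■■■■■■
■■■■■■■■
■■■■■■■■
○·◇○◆○●■
○○●·■·○■
●·●·◇○○■
●■○○●·░■

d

■■■■■■■■
■■■■■■■■
■■■■■■■■
■■■■■■■■
·◇○○◆●■■
○●·■·○■■
·●·◇○○■■
■○○●·░■■


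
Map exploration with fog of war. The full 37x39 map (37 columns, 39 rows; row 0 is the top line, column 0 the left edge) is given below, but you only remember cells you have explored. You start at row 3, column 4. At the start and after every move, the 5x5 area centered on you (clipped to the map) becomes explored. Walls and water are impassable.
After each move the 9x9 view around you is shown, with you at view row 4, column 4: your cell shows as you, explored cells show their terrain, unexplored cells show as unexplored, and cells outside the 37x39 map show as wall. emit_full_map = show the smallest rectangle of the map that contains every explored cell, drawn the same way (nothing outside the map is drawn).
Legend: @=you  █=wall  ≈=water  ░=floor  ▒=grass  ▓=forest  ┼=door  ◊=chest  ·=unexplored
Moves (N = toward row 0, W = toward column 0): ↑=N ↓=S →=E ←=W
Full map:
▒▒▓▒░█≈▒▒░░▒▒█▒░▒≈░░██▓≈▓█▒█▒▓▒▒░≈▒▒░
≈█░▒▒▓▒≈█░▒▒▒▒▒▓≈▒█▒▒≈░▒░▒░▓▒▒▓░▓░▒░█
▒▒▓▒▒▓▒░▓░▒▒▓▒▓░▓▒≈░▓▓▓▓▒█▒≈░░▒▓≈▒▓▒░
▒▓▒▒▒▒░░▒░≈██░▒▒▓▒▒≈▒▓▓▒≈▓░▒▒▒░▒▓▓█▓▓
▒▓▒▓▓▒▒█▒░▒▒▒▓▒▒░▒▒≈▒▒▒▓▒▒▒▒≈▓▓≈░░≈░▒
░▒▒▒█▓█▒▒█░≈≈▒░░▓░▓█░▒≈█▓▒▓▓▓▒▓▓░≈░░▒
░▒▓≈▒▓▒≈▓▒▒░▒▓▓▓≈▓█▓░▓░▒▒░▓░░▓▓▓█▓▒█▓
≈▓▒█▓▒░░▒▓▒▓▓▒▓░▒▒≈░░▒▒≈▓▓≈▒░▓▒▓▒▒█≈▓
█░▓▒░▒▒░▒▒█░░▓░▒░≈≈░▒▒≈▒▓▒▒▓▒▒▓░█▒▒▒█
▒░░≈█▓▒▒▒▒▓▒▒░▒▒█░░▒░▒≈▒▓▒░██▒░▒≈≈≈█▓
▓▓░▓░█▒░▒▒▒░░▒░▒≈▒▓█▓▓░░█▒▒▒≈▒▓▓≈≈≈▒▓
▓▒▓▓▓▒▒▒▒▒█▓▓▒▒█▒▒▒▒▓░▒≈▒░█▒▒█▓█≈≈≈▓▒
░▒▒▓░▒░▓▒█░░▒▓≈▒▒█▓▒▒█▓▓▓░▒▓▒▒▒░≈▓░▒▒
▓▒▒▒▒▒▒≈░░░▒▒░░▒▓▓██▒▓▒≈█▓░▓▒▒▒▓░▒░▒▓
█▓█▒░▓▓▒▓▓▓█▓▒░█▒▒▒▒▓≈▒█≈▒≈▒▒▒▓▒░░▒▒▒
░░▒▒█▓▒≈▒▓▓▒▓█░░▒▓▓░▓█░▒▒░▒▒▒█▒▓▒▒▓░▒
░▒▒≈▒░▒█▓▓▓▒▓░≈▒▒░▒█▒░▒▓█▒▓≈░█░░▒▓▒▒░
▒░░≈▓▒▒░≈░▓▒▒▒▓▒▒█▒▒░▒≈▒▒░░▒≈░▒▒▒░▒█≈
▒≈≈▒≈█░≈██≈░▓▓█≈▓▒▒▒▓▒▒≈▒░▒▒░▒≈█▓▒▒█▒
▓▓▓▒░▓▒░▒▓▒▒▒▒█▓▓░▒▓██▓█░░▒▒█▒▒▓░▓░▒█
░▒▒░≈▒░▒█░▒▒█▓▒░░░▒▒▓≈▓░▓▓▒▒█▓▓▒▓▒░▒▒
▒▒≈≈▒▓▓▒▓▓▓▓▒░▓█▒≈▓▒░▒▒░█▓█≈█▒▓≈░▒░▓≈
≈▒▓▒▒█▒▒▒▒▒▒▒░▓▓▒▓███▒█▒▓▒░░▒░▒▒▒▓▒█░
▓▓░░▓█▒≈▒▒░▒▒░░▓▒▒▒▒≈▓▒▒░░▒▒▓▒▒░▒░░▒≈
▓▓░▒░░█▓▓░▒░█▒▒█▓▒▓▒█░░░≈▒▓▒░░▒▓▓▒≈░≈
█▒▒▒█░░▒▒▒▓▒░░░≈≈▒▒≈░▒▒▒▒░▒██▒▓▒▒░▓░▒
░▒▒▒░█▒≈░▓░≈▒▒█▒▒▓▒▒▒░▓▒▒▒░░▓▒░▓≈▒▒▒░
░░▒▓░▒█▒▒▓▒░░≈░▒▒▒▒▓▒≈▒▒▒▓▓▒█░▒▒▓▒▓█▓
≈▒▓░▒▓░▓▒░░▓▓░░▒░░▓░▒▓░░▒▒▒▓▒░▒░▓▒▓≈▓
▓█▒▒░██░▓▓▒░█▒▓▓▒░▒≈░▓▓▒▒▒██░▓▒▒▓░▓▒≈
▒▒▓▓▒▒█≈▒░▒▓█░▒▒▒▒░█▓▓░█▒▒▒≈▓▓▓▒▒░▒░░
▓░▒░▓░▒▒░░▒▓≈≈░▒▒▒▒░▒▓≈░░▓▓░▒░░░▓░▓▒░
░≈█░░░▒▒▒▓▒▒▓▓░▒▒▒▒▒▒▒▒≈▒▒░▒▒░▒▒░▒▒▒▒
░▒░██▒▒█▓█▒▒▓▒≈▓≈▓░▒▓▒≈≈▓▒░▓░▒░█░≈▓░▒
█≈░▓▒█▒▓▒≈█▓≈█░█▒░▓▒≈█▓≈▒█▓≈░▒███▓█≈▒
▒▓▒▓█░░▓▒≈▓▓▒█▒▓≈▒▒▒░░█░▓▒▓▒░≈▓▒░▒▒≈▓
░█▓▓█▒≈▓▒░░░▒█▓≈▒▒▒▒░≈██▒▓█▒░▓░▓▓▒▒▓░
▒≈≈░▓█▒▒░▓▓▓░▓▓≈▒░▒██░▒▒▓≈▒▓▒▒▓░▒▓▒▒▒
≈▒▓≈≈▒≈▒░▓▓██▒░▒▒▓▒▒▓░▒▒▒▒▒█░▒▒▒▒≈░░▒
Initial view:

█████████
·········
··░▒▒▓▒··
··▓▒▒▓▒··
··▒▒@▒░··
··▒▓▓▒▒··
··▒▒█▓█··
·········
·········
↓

·········
··░▒▒▓▒··
··▓▒▒▓▒··
··▒▒▒▒░··
··▒▓@▒▒··
··▒▒█▓█··
··▓≈▒▓▒··
·········
·········

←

█········
█··░▒▒▓▒·
█·▒▓▒▒▓▒·
█·▓▒▒▒▒░·
█·▓▒@▓▒▒·
█·▒▒▒█▓█·
█·▒▓≈▒▓▒·
█········
█········

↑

█████████
█········
█·█░▒▒▓▒·
█·▒▓▒▒▓▒·
█·▓▒@▒▒░·
█·▓▒▓▓▒▒·
█·▒▒▒█▓█·
█·▒▓≈▒▓▒·
█········

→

█████████
·········
·█░▒▒▓▒··
·▒▓▒▒▓▒··
·▓▒▒@▒░··
·▓▒▓▓▒▒··
·▒▒▒█▓█··
·▒▓≈▒▓▒··
·········

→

█████████
·········
█░▒▒▓▒≈··
▒▓▒▒▓▒░··
▓▒▒▒@░░··
▓▒▓▓▒▒█··
▒▒▒█▓█▒··
▒▓≈▒▓▒···
·········

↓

·········
█░▒▒▓▒≈··
▒▓▒▒▓▒░··
▓▒▒▒▒░░··
▓▒▓▓@▒█··
▒▒▒█▓█▒··
▒▓≈▒▓▒≈··
·········
·········

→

·········
░▒▒▓▒≈···
▓▒▒▓▒░▓··
▒▒▒▒░░▒··
▒▓▓▒@█▒··
▒▒█▓█▒▒··
▓≈▒▓▒≈▓··
·········
·········

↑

█████████
·········
░▒▒▓▒≈█··
▓▒▒▓▒░▓··
▒▒▒▒@░▒··
▒▓▓▒▒█▒··
▒▒█▓█▒▒··
▓≈▒▓▒≈▓··
·········

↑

█████████
█████████
··░█≈▒▒··
░▒▒▓▒≈█··
▓▒▒▓@░▓··
▒▒▒▒░░▒··
▒▓▓▒▒█▒··
▒▒█▓█▒▒··
▓≈▒▓▒≈▓··

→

█████████
█████████
·░█≈▒▒░··
▒▒▓▒≈█░··
▒▒▓▒@▓░··
▒▒▒░░▒░··
▓▓▒▒█▒░··
▒█▓█▒▒···
≈▒▓▒≈▓···

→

█████████
█████████
░█≈▒▒░░··
▒▓▒≈█░▒··
▒▓▒░@░▒··
▒▒░░▒░≈··
▓▒▒█▒░▒··
█▓█▒▒····
▒▓▒≈▓····

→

█████████
█████████
█≈▒▒░░▒··
▓▒≈█░▒▒··
▓▒░▓@▒▒··
▒░░▒░≈█··
▒▒█▒░▒▒··
▓█▒▒·····
▓▒≈▓·····

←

█████████
█████████
░█≈▒▒░░▒·
▒▓▒≈█░▒▒·
▒▓▒░@░▒▒·
▒▒░░▒░≈█·
▓▒▒█▒░▒▒·
█▓█▒▒····
▒▓▒≈▓····

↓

█████████
░█≈▒▒░░▒·
▒▓▒≈█░▒▒·
▒▓▒░▓░▒▒·
▒▒░░@░≈█·
▓▒▒█▒░▒▒·
█▓█▒▒█░··
▒▓▒≈▓····
·········

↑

█████████
█████████
░█≈▒▒░░▒·
▒▓▒≈█░▒▒·
▒▓▒░@░▒▒·
▒▒░░▒░≈█·
▓▒▒█▒░▒▒·
█▓█▒▒█░··
▒▓▒≈▓····

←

█████████
█████████
·░█≈▒▒░░▒
▒▒▓▒≈█░▒▒
▒▒▓▒@▓░▒▒
▒▒▒░░▒░≈█
▓▓▒▒█▒░▒▒
▒█▓█▒▒█░·
≈▒▓▒≈▓···

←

█████████
█████████
··░█≈▒▒░░
░▒▒▓▒≈█░▒
▓▒▒▓@░▓░▒
▒▒▒▒░░▒░≈
▒▓▓▒▒█▒░▒
▒▒█▓█▒▒█░
▓≈▒▓▒≈▓··

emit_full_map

···░█≈▒▒░░▒
█░▒▒▓▒≈█░▒▒
▒▓▒▒▓@░▓░▒▒
▓▒▒▒▒░░▒░≈█
▓▒▓▓▒▒█▒░▒▒
▒▒▒█▓█▒▒█░·
▒▓≈▒▓▒≈▓···

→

█████████
█████████
·░█≈▒▒░░▒
▒▒▓▒≈█░▒▒
▒▒▓▒@▓░▒▒
▒▒▒░░▒░≈█
▓▓▒▒█▒░▒▒
▒█▓█▒▒█░·
≈▒▓▒≈▓···

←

█████████
█████████
··░█≈▒▒░░
░▒▒▓▒≈█░▒
▓▒▒▓@░▓░▒
▒▒▒▒░░▒░≈
▒▓▓▒▒█▒░▒
▒▒█▓█▒▒█░
▓≈▒▓▒≈▓··


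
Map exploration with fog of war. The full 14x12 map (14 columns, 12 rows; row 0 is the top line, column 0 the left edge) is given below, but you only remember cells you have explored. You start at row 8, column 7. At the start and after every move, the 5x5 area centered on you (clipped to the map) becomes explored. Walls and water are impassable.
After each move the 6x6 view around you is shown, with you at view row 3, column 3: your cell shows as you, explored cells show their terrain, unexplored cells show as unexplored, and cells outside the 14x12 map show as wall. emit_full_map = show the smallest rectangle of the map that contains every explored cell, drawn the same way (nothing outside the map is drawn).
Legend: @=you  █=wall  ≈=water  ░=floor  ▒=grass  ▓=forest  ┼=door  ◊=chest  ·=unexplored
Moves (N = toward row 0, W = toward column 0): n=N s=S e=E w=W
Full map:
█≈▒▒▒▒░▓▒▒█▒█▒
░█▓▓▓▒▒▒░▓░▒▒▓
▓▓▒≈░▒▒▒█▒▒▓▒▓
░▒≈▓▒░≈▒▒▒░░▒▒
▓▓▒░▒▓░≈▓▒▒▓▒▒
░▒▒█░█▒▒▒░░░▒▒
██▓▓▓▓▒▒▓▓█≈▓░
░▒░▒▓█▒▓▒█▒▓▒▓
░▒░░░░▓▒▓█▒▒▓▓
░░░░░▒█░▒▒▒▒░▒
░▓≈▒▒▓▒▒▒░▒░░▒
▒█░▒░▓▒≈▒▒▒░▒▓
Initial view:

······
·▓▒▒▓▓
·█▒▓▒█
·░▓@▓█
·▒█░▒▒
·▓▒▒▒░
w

······
·▓▓▒▒▓
·▓█▒▓▒
·░░@▒▓
·░▒█░▒
·▒▓▒▒▒

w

······
·▓▓▓▒▒
·▒▓█▒▓
·░░@▓▒
·░░▒█░
·▒▒▓▒▒

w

······
·▓▓▓▓▒
·░▒▓█▒
·░░@░▓
·░░░▒█
·≈▒▒▓▒

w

······
·█▓▓▓▓
·▒░▒▓█
·▒░@░░
·░░░░▒
·▓≈▒▒▓

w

█·····
███▓▓▓
█░▒░▒▓
█░▒@░░
█░░░░░
█░▓≈▒▒

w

██····
████▓▓
██░▒░▒
██░@░░
██░░░░
██░▓≈▒

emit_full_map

██▓▓▓▓▒▒▓▓
░▒░▒▓█▒▓▒█
░@░░░░▓▒▓█
░░░░░▒█░▒▒
░▓≈▒▒▓▒▒▒░

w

███···
█████▓
███░▒░
███@▒░
███░░░
███░▓≈

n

███···
███░▒▒
█████▓
███@▒░
███░▒░
███░░░

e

██····
██░▒▒█
████▓▓
██░@░▒
██░▒░░
██░░░░

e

█·····
█░▒▒█░
███▓▓▓
█░▒@▒▓
█░▒░░░
█░░░░░

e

······
░▒▒█░█
██▓▓▓▓
░▒░@▓█
░▒░░░░
░░░░░▒

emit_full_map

░▒▒█░█····
██▓▓▓▓▒▒▓▓
░▒░@▓█▒▓▒█
░▒░░░░▓▒▓█
░░░░░▒█░▒▒
░▓≈▒▒▓▒▒▒░


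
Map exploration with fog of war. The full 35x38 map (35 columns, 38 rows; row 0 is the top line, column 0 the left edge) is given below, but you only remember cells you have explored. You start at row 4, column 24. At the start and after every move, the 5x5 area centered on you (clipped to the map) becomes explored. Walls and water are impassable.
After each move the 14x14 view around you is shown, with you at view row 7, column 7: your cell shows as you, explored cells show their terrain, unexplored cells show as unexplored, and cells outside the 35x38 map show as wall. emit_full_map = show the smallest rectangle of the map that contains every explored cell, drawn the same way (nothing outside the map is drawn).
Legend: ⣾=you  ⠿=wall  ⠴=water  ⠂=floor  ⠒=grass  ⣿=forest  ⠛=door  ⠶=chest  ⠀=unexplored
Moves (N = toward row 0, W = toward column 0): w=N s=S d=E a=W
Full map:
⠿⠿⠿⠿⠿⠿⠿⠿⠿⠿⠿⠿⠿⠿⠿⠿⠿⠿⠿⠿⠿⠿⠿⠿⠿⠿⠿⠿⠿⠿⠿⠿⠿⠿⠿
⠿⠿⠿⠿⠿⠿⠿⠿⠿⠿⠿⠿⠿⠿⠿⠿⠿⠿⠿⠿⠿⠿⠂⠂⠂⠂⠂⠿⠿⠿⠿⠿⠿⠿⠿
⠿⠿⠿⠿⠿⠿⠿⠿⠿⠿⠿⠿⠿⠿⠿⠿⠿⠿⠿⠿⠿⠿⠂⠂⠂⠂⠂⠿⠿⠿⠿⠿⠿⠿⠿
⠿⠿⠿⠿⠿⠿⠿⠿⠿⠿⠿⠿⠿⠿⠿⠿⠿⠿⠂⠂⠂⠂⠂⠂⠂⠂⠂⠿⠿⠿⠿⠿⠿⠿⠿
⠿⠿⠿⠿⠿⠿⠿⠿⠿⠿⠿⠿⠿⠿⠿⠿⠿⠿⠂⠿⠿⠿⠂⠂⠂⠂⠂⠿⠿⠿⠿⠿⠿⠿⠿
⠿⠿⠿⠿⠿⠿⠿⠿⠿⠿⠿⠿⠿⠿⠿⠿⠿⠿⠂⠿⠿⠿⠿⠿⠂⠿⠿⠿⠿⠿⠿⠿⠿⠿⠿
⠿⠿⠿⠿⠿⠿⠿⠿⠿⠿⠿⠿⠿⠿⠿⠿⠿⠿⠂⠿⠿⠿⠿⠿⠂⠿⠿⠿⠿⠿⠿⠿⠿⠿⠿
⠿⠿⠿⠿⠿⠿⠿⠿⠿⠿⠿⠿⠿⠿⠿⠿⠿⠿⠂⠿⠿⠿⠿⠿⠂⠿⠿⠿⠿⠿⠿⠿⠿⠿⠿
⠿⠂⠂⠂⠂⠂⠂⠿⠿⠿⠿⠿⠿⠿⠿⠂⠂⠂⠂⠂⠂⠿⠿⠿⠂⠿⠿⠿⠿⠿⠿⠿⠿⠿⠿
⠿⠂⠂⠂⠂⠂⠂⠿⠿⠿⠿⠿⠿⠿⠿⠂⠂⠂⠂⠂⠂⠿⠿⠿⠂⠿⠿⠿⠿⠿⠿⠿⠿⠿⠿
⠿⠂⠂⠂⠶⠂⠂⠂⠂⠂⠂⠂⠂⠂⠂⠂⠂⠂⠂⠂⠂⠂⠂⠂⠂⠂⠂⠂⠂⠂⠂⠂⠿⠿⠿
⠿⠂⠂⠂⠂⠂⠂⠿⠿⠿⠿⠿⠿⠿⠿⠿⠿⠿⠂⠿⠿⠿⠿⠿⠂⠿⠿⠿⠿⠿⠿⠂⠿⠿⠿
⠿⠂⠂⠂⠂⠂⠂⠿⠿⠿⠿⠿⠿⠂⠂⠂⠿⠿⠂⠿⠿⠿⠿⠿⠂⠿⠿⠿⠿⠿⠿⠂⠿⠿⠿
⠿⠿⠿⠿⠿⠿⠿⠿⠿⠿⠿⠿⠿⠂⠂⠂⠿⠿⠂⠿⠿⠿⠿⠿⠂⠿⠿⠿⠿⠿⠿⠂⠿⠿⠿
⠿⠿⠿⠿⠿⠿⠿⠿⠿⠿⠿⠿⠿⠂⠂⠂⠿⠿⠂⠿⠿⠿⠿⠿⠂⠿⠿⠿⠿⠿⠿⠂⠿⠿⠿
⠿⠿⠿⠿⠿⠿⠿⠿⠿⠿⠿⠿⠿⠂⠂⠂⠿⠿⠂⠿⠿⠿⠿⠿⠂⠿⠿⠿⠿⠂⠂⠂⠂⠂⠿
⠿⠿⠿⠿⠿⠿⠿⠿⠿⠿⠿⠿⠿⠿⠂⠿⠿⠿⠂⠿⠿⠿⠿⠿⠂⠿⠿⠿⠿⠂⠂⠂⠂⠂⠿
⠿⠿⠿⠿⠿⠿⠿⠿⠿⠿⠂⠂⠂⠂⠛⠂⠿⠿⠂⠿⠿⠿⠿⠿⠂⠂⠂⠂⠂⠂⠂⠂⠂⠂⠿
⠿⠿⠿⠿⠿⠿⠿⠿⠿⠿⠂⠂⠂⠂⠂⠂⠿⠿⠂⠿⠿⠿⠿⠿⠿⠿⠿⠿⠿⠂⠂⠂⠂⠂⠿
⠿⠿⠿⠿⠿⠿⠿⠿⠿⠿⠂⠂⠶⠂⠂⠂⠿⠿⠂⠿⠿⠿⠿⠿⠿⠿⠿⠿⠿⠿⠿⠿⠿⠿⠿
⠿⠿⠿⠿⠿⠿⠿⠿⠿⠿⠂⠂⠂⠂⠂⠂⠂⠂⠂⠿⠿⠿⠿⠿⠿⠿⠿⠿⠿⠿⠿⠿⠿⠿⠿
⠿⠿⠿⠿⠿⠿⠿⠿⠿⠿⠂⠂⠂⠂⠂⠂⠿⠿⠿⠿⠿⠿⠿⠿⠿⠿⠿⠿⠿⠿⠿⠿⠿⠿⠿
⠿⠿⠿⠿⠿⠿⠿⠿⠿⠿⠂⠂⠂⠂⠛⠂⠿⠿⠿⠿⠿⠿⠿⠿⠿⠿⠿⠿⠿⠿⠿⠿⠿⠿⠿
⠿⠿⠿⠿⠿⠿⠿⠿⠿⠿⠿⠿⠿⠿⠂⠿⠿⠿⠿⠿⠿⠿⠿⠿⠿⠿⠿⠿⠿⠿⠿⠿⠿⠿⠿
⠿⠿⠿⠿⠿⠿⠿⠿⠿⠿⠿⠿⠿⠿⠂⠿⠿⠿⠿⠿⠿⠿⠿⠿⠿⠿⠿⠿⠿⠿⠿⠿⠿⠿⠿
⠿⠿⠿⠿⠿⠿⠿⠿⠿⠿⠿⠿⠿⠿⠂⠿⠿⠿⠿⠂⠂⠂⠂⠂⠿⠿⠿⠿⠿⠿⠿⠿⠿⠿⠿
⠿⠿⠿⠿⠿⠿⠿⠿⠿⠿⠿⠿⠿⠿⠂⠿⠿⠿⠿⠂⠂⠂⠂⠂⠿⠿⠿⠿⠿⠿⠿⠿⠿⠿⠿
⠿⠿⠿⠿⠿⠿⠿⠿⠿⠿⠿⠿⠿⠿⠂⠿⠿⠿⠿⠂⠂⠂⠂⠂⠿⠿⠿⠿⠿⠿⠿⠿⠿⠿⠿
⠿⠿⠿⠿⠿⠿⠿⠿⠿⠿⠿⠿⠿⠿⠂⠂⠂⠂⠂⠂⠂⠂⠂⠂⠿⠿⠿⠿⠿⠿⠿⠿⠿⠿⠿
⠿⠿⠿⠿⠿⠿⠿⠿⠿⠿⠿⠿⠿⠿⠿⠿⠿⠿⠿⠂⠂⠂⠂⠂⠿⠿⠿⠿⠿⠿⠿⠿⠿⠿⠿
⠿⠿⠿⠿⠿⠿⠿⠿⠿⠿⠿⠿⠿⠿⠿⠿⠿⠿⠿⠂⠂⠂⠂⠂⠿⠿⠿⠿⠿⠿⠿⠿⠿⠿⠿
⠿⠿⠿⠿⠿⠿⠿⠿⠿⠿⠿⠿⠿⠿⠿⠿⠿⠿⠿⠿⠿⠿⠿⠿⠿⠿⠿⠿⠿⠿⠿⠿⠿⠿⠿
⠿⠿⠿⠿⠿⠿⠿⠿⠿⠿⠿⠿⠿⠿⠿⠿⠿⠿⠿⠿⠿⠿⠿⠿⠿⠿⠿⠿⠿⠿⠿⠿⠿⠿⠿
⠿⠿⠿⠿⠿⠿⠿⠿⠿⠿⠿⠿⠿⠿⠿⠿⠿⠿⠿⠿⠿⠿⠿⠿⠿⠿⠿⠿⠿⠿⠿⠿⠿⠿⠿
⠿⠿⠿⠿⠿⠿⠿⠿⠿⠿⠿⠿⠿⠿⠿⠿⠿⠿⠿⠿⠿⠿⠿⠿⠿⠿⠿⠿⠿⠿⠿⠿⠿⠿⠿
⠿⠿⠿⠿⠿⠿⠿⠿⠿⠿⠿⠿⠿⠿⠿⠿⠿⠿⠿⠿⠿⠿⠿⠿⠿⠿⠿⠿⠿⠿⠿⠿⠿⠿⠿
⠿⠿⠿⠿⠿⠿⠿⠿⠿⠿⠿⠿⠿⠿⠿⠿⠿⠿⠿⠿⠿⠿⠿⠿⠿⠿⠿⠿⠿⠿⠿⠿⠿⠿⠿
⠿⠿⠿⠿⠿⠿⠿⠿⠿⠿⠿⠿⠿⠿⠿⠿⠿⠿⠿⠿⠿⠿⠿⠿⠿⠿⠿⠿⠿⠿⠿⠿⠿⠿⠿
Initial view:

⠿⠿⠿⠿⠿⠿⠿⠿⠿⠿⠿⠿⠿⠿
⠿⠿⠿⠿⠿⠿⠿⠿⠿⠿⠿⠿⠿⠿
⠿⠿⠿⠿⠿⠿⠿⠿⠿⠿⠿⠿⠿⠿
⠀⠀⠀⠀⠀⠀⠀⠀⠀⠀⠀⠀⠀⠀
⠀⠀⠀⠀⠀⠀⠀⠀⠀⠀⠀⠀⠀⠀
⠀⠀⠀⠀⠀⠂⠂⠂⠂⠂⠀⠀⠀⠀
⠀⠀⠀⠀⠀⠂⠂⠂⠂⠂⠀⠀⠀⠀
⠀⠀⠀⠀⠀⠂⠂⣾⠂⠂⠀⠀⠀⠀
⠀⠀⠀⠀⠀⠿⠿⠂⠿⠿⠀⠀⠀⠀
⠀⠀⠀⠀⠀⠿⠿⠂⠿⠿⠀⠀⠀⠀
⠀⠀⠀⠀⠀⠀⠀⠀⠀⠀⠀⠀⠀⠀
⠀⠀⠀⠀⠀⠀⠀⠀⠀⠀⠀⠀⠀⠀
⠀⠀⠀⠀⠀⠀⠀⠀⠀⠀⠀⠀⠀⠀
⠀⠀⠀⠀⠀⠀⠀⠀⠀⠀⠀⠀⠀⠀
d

⠿⠿⠿⠿⠿⠿⠿⠿⠿⠿⠿⠿⠿⠿
⠿⠿⠿⠿⠿⠿⠿⠿⠿⠿⠿⠿⠿⠿
⠿⠿⠿⠿⠿⠿⠿⠿⠿⠿⠿⠿⠿⠿
⠀⠀⠀⠀⠀⠀⠀⠀⠀⠀⠀⠀⠀⠀
⠀⠀⠀⠀⠀⠀⠀⠀⠀⠀⠀⠀⠀⠀
⠀⠀⠀⠀⠂⠂⠂⠂⠂⠿⠀⠀⠀⠀
⠀⠀⠀⠀⠂⠂⠂⠂⠂⠿⠀⠀⠀⠀
⠀⠀⠀⠀⠂⠂⠂⣾⠂⠿⠀⠀⠀⠀
⠀⠀⠀⠀⠿⠿⠂⠿⠿⠿⠀⠀⠀⠀
⠀⠀⠀⠀⠿⠿⠂⠿⠿⠿⠀⠀⠀⠀
⠀⠀⠀⠀⠀⠀⠀⠀⠀⠀⠀⠀⠀⠀
⠀⠀⠀⠀⠀⠀⠀⠀⠀⠀⠀⠀⠀⠀
⠀⠀⠀⠀⠀⠀⠀⠀⠀⠀⠀⠀⠀⠀
⠀⠀⠀⠀⠀⠀⠀⠀⠀⠀⠀⠀⠀⠀

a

⠿⠿⠿⠿⠿⠿⠿⠿⠿⠿⠿⠿⠿⠿
⠿⠿⠿⠿⠿⠿⠿⠿⠿⠿⠿⠿⠿⠿
⠿⠿⠿⠿⠿⠿⠿⠿⠿⠿⠿⠿⠿⠿
⠀⠀⠀⠀⠀⠀⠀⠀⠀⠀⠀⠀⠀⠀
⠀⠀⠀⠀⠀⠀⠀⠀⠀⠀⠀⠀⠀⠀
⠀⠀⠀⠀⠀⠂⠂⠂⠂⠂⠿⠀⠀⠀
⠀⠀⠀⠀⠀⠂⠂⠂⠂⠂⠿⠀⠀⠀
⠀⠀⠀⠀⠀⠂⠂⣾⠂⠂⠿⠀⠀⠀
⠀⠀⠀⠀⠀⠿⠿⠂⠿⠿⠿⠀⠀⠀
⠀⠀⠀⠀⠀⠿⠿⠂⠿⠿⠿⠀⠀⠀
⠀⠀⠀⠀⠀⠀⠀⠀⠀⠀⠀⠀⠀⠀
⠀⠀⠀⠀⠀⠀⠀⠀⠀⠀⠀⠀⠀⠀
⠀⠀⠀⠀⠀⠀⠀⠀⠀⠀⠀⠀⠀⠀
⠀⠀⠀⠀⠀⠀⠀⠀⠀⠀⠀⠀⠀⠀

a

⠿⠿⠿⠿⠿⠿⠿⠿⠿⠿⠿⠿⠿⠿
⠿⠿⠿⠿⠿⠿⠿⠿⠿⠿⠿⠿⠿⠿
⠿⠿⠿⠿⠿⠿⠿⠿⠿⠿⠿⠿⠿⠿
⠀⠀⠀⠀⠀⠀⠀⠀⠀⠀⠀⠀⠀⠀
⠀⠀⠀⠀⠀⠀⠀⠀⠀⠀⠀⠀⠀⠀
⠀⠀⠀⠀⠀⠿⠂⠂⠂⠂⠂⠿⠀⠀
⠀⠀⠀⠀⠀⠂⠂⠂⠂⠂⠂⠿⠀⠀
⠀⠀⠀⠀⠀⠿⠂⣾⠂⠂⠂⠿⠀⠀
⠀⠀⠀⠀⠀⠿⠿⠿⠂⠿⠿⠿⠀⠀
⠀⠀⠀⠀⠀⠿⠿⠿⠂⠿⠿⠿⠀⠀
⠀⠀⠀⠀⠀⠀⠀⠀⠀⠀⠀⠀⠀⠀
⠀⠀⠀⠀⠀⠀⠀⠀⠀⠀⠀⠀⠀⠀
⠀⠀⠀⠀⠀⠀⠀⠀⠀⠀⠀⠀⠀⠀
⠀⠀⠀⠀⠀⠀⠀⠀⠀⠀⠀⠀⠀⠀

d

⠿⠿⠿⠿⠿⠿⠿⠿⠿⠿⠿⠿⠿⠿
⠿⠿⠿⠿⠿⠿⠿⠿⠿⠿⠿⠿⠿⠿
⠿⠿⠿⠿⠿⠿⠿⠿⠿⠿⠿⠿⠿⠿
⠀⠀⠀⠀⠀⠀⠀⠀⠀⠀⠀⠀⠀⠀
⠀⠀⠀⠀⠀⠀⠀⠀⠀⠀⠀⠀⠀⠀
⠀⠀⠀⠀⠿⠂⠂⠂⠂⠂⠿⠀⠀⠀
⠀⠀⠀⠀⠂⠂⠂⠂⠂⠂⠿⠀⠀⠀
⠀⠀⠀⠀⠿⠂⠂⣾⠂⠂⠿⠀⠀⠀
⠀⠀⠀⠀⠿⠿⠿⠂⠿⠿⠿⠀⠀⠀
⠀⠀⠀⠀⠿⠿⠿⠂⠿⠿⠿⠀⠀⠀
⠀⠀⠀⠀⠀⠀⠀⠀⠀⠀⠀⠀⠀⠀
⠀⠀⠀⠀⠀⠀⠀⠀⠀⠀⠀⠀⠀⠀
⠀⠀⠀⠀⠀⠀⠀⠀⠀⠀⠀⠀⠀⠀
⠀⠀⠀⠀⠀⠀⠀⠀⠀⠀⠀⠀⠀⠀

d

⠿⠿⠿⠿⠿⠿⠿⠿⠿⠿⠿⠿⠿⠿
⠿⠿⠿⠿⠿⠿⠿⠿⠿⠿⠿⠿⠿⠿
⠿⠿⠿⠿⠿⠿⠿⠿⠿⠿⠿⠿⠿⠿
⠀⠀⠀⠀⠀⠀⠀⠀⠀⠀⠀⠀⠀⠀
⠀⠀⠀⠀⠀⠀⠀⠀⠀⠀⠀⠀⠀⠀
⠀⠀⠀⠿⠂⠂⠂⠂⠂⠿⠀⠀⠀⠀
⠀⠀⠀⠂⠂⠂⠂⠂⠂⠿⠀⠀⠀⠀
⠀⠀⠀⠿⠂⠂⠂⣾⠂⠿⠀⠀⠀⠀
⠀⠀⠀⠿⠿⠿⠂⠿⠿⠿⠀⠀⠀⠀
⠀⠀⠀⠿⠿⠿⠂⠿⠿⠿⠀⠀⠀⠀
⠀⠀⠀⠀⠀⠀⠀⠀⠀⠀⠀⠀⠀⠀
⠀⠀⠀⠀⠀⠀⠀⠀⠀⠀⠀⠀⠀⠀
⠀⠀⠀⠀⠀⠀⠀⠀⠀⠀⠀⠀⠀⠀
⠀⠀⠀⠀⠀⠀⠀⠀⠀⠀⠀⠀⠀⠀

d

⠿⠿⠿⠿⠿⠿⠿⠿⠿⠿⠿⠿⠿⠿
⠿⠿⠿⠿⠿⠿⠿⠿⠿⠿⠿⠿⠿⠿
⠿⠿⠿⠿⠿⠿⠿⠿⠿⠿⠿⠿⠿⠿
⠀⠀⠀⠀⠀⠀⠀⠀⠀⠀⠀⠀⠀⠀
⠀⠀⠀⠀⠀⠀⠀⠀⠀⠀⠀⠀⠀⠀
⠀⠀⠿⠂⠂⠂⠂⠂⠿⠿⠀⠀⠀⠀
⠀⠀⠂⠂⠂⠂⠂⠂⠿⠿⠀⠀⠀⠀
⠀⠀⠿⠂⠂⠂⠂⣾⠿⠿⠀⠀⠀⠀
⠀⠀⠿⠿⠿⠂⠿⠿⠿⠿⠀⠀⠀⠀
⠀⠀⠿⠿⠿⠂⠿⠿⠿⠿⠀⠀⠀⠀
⠀⠀⠀⠀⠀⠀⠀⠀⠀⠀⠀⠀⠀⠀
⠀⠀⠀⠀⠀⠀⠀⠀⠀⠀⠀⠀⠀⠀
⠀⠀⠀⠀⠀⠀⠀⠀⠀⠀⠀⠀⠀⠀
⠀⠀⠀⠀⠀⠀⠀⠀⠀⠀⠀⠀⠀⠀

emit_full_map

⠿⠂⠂⠂⠂⠂⠿⠿
⠂⠂⠂⠂⠂⠂⠿⠿
⠿⠂⠂⠂⠂⣾⠿⠿
⠿⠿⠿⠂⠿⠿⠿⠿
⠿⠿⠿⠂⠿⠿⠿⠿

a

⠿⠿⠿⠿⠿⠿⠿⠿⠿⠿⠿⠿⠿⠿
⠿⠿⠿⠿⠿⠿⠿⠿⠿⠿⠿⠿⠿⠿
⠿⠿⠿⠿⠿⠿⠿⠿⠿⠿⠿⠿⠿⠿
⠀⠀⠀⠀⠀⠀⠀⠀⠀⠀⠀⠀⠀⠀
⠀⠀⠀⠀⠀⠀⠀⠀⠀⠀⠀⠀⠀⠀
⠀⠀⠀⠿⠂⠂⠂⠂⠂⠿⠿⠀⠀⠀
⠀⠀⠀⠂⠂⠂⠂⠂⠂⠿⠿⠀⠀⠀
⠀⠀⠀⠿⠂⠂⠂⣾⠂⠿⠿⠀⠀⠀
⠀⠀⠀⠿⠿⠿⠂⠿⠿⠿⠿⠀⠀⠀
⠀⠀⠀⠿⠿⠿⠂⠿⠿⠿⠿⠀⠀⠀
⠀⠀⠀⠀⠀⠀⠀⠀⠀⠀⠀⠀⠀⠀
⠀⠀⠀⠀⠀⠀⠀⠀⠀⠀⠀⠀⠀⠀
⠀⠀⠀⠀⠀⠀⠀⠀⠀⠀⠀⠀⠀⠀
⠀⠀⠀⠀⠀⠀⠀⠀⠀⠀⠀⠀⠀⠀

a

⠿⠿⠿⠿⠿⠿⠿⠿⠿⠿⠿⠿⠿⠿
⠿⠿⠿⠿⠿⠿⠿⠿⠿⠿⠿⠿⠿⠿
⠿⠿⠿⠿⠿⠿⠿⠿⠿⠿⠿⠿⠿⠿
⠀⠀⠀⠀⠀⠀⠀⠀⠀⠀⠀⠀⠀⠀
⠀⠀⠀⠀⠀⠀⠀⠀⠀⠀⠀⠀⠀⠀
⠀⠀⠀⠀⠿⠂⠂⠂⠂⠂⠿⠿⠀⠀
⠀⠀⠀⠀⠂⠂⠂⠂⠂⠂⠿⠿⠀⠀
⠀⠀⠀⠀⠿⠂⠂⣾⠂⠂⠿⠿⠀⠀
⠀⠀⠀⠀⠿⠿⠿⠂⠿⠿⠿⠿⠀⠀
⠀⠀⠀⠀⠿⠿⠿⠂⠿⠿⠿⠿⠀⠀
⠀⠀⠀⠀⠀⠀⠀⠀⠀⠀⠀⠀⠀⠀
⠀⠀⠀⠀⠀⠀⠀⠀⠀⠀⠀⠀⠀⠀
⠀⠀⠀⠀⠀⠀⠀⠀⠀⠀⠀⠀⠀⠀
⠀⠀⠀⠀⠀⠀⠀⠀⠀⠀⠀⠀⠀⠀

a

⠿⠿⠿⠿⠿⠿⠿⠿⠿⠿⠿⠿⠿⠿
⠿⠿⠿⠿⠿⠿⠿⠿⠿⠿⠿⠿⠿⠿
⠿⠿⠿⠿⠿⠿⠿⠿⠿⠿⠿⠿⠿⠿
⠀⠀⠀⠀⠀⠀⠀⠀⠀⠀⠀⠀⠀⠀
⠀⠀⠀⠀⠀⠀⠀⠀⠀⠀⠀⠀⠀⠀
⠀⠀⠀⠀⠀⠿⠂⠂⠂⠂⠂⠿⠿⠀
⠀⠀⠀⠀⠀⠂⠂⠂⠂⠂⠂⠿⠿⠀
⠀⠀⠀⠀⠀⠿⠂⣾⠂⠂⠂⠿⠿⠀
⠀⠀⠀⠀⠀⠿⠿⠿⠂⠿⠿⠿⠿⠀
⠀⠀⠀⠀⠀⠿⠿⠿⠂⠿⠿⠿⠿⠀
⠀⠀⠀⠀⠀⠀⠀⠀⠀⠀⠀⠀⠀⠀
⠀⠀⠀⠀⠀⠀⠀⠀⠀⠀⠀⠀⠀⠀
⠀⠀⠀⠀⠀⠀⠀⠀⠀⠀⠀⠀⠀⠀
⠀⠀⠀⠀⠀⠀⠀⠀⠀⠀⠀⠀⠀⠀

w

⠿⠿⠿⠿⠿⠿⠿⠿⠿⠿⠿⠿⠿⠿
⠿⠿⠿⠿⠿⠿⠿⠿⠿⠿⠿⠿⠿⠿
⠿⠿⠿⠿⠿⠿⠿⠿⠿⠿⠿⠿⠿⠿
⠿⠿⠿⠿⠿⠿⠿⠿⠿⠿⠿⠿⠿⠿
⠀⠀⠀⠀⠀⠀⠀⠀⠀⠀⠀⠀⠀⠀
⠀⠀⠀⠀⠀⠿⠂⠂⠂⠂⠀⠀⠀⠀
⠀⠀⠀⠀⠀⠿⠂⠂⠂⠂⠂⠿⠿⠀
⠀⠀⠀⠀⠀⠂⠂⣾⠂⠂⠂⠿⠿⠀
⠀⠀⠀⠀⠀⠿⠂⠂⠂⠂⠂⠿⠿⠀
⠀⠀⠀⠀⠀⠿⠿⠿⠂⠿⠿⠿⠿⠀
⠀⠀⠀⠀⠀⠿⠿⠿⠂⠿⠿⠿⠿⠀
⠀⠀⠀⠀⠀⠀⠀⠀⠀⠀⠀⠀⠀⠀
⠀⠀⠀⠀⠀⠀⠀⠀⠀⠀⠀⠀⠀⠀
⠀⠀⠀⠀⠀⠀⠀⠀⠀⠀⠀⠀⠀⠀

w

⠿⠿⠿⠿⠿⠿⠿⠿⠿⠿⠿⠿⠿⠿
⠿⠿⠿⠿⠿⠿⠿⠿⠿⠿⠿⠿⠿⠿
⠿⠿⠿⠿⠿⠿⠿⠿⠿⠿⠿⠿⠿⠿
⠿⠿⠿⠿⠿⠿⠿⠿⠿⠿⠿⠿⠿⠿
⠿⠿⠿⠿⠿⠿⠿⠿⠿⠿⠿⠿⠿⠿
⠀⠀⠀⠀⠀⠿⠿⠿⠿⠿⠀⠀⠀⠀
⠀⠀⠀⠀⠀⠿⠂⠂⠂⠂⠀⠀⠀⠀
⠀⠀⠀⠀⠀⠿⠂⣾⠂⠂⠂⠿⠿⠀
⠀⠀⠀⠀⠀⠂⠂⠂⠂⠂⠂⠿⠿⠀
⠀⠀⠀⠀⠀⠿⠂⠂⠂⠂⠂⠿⠿⠀
⠀⠀⠀⠀⠀⠿⠿⠿⠂⠿⠿⠿⠿⠀
⠀⠀⠀⠀⠀⠿⠿⠿⠂⠿⠿⠿⠿⠀
⠀⠀⠀⠀⠀⠀⠀⠀⠀⠀⠀⠀⠀⠀
⠀⠀⠀⠀⠀⠀⠀⠀⠀⠀⠀⠀⠀⠀

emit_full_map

⠿⠿⠿⠿⠿⠀⠀⠀
⠿⠂⠂⠂⠂⠀⠀⠀
⠿⠂⣾⠂⠂⠂⠿⠿
⠂⠂⠂⠂⠂⠂⠿⠿
⠿⠂⠂⠂⠂⠂⠿⠿
⠿⠿⠿⠂⠿⠿⠿⠿
⠿⠿⠿⠂⠿⠿⠿⠿

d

⠿⠿⠿⠿⠿⠿⠿⠿⠿⠿⠿⠿⠿⠿
⠿⠿⠿⠿⠿⠿⠿⠿⠿⠿⠿⠿⠿⠿
⠿⠿⠿⠿⠿⠿⠿⠿⠿⠿⠿⠿⠿⠿
⠿⠿⠿⠿⠿⠿⠿⠿⠿⠿⠿⠿⠿⠿
⠿⠿⠿⠿⠿⠿⠿⠿⠿⠿⠿⠿⠿⠿
⠀⠀⠀⠀⠿⠿⠿⠿⠿⠿⠀⠀⠀⠀
⠀⠀⠀⠀⠿⠂⠂⠂⠂⠂⠀⠀⠀⠀
⠀⠀⠀⠀⠿⠂⠂⣾⠂⠂⠿⠿⠀⠀
⠀⠀⠀⠀⠂⠂⠂⠂⠂⠂⠿⠿⠀⠀
⠀⠀⠀⠀⠿⠂⠂⠂⠂⠂⠿⠿⠀⠀
⠀⠀⠀⠀⠿⠿⠿⠂⠿⠿⠿⠿⠀⠀
⠀⠀⠀⠀⠿⠿⠿⠂⠿⠿⠿⠿⠀⠀
⠀⠀⠀⠀⠀⠀⠀⠀⠀⠀⠀⠀⠀⠀
⠀⠀⠀⠀⠀⠀⠀⠀⠀⠀⠀⠀⠀⠀

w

⠿⠿⠿⠿⠿⠿⠿⠿⠿⠿⠿⠿⠿⠿
⠿⠿⠿⠿⠿⠿⠿⠿⠿⠿⠿⠿⠿⠿
⠿⠿⠿⠿⠿⠿⠿⠿⠿⠿⠿⠿⠿⠿
⠿⠿⠿⠿⠿⠿⠿⠿⠿⠿⠿⠿⠿⠿
⠿⠿⠿⠿⠿⠿⠿⠿⠿⠿⠿⠿⠿⠿
⠿⠿⠿⠿⠿⠿⠿⠿⠿⠿⠿⠿⠿⠿
⠀⠀⠀⠀⠿⠿⠿⠿⠿⠿⠀⠀⠀⠀
⠀⠀⠀⠀⠿⠂⠂⣾⠂⠂⠀⠀⠀⠀
⠀⠀⠀⠀⠿⠂⠂⠂⠂⠂⠿⠿⠀⠀
⠀⠀⠀⠀⠂⠂⠂⠂⠂⠂⠿⠿⠀⠀
⠀⠀⠀⠀⠿⠂⠂⠂⠂⠂⠿⠿⠀⠀
⠀⠀⠀⠀⠿⠿⠿⠂⠿⠿⠿⠿⠀⠀
⠀⠀⠀⠀⠿⠿⠿⠂⠿⠿⠿⠿⠀⠀
⠀⠀⠀⠀⠀⠀⠀⠀⠀⠀⠀⠀⠀⠀

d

⠿⠿⠿⠿⠿⠿⠿⠿⠿⠿⠿⠿⠿⠿
⠿⠿⠿⠿⠿⠿⠿⠿⠿⠿⠿⠿⠿⠿
⠿⠿⠿⠿⠿⠿⠿⠿⠿⠿⠿⠿⠿⠿
⠿⠿⠿⠿⠿⠿⠿⠿⠿⠿⠿⠿⠿⠿
⠿⠿⠿⠿⠿⠿⠿⠿⠿⠿⠿⠿⠿⠿
⠿⠿⠿⠿⠿⠿⠿⠿⠿⠿⠿⠿⠿⠿
⠀⠀⠀⠿⠿⠿⠿⠿⠿⠿⠀⠀⠀⠀
⠀⠀⠀⠿⠂⠂⠂⣾⠂⠿⠀⠀⠀⠀
⠀⠀⠀⠿⠂⠂⠂⠂⠂⠿⠿⠀⠀⠀
⠀⠀⠀⠂⠂⠂⠂⠂⠂⠿⠿⠀⠀⠀
⠀⠀⠀⠿⠂⠂⠂⠂⠂⠿⠿⠀⠀⠀
⠀⠀⠀⠿⠿⠿⠂⠿⠿⠿⠿⠀⠀⠀
⠀⠀⠀⠿⠿⠿⠂⠿⠿⠿⠿⠀⠀⠀
⠀⠀⠀⠀⠀⠀⠀⠀⠀⠀⠀⠀⠀⠀

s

⠿⠿⠿⠿⠿⠿⠿⠿⠿⠿⠿⠿⠿⠿
⠿⠿⠿⠿⠿⠿⠿⠿⠿⠿⠿⠿⠿⠿
⠿⠿⠿⠿⠿⠿⠿⠿⠿⠿⠿⠿⠿⠿
⠿⠿⠿⠿⠿⠿⠿⠿⠿⠿⠿⠿⠿⠿
⠿⠿⠿⠿⠿⠿⠿⠿⠿⠿⠿⠿⠿⠿
⠀⠀⠀⠿⠿⠿⠿⠿⠿⠿⠀⠀⠀⠀
⠀⠀⠀⠿⠂⠂⠂⠂⠂⠿⠀⠀⠀⠀
⠀⠀⠀⠿⠂⠂⠂⣾⠂⠿⠿⠀⠀⠀
⠀⠀⠀⠂⠂⠂⠂⠂⠂⠿⠿⠀⠀⠀
⠀⠀⠀⠿⠂⠂⠂⠂⠂⠿⠿⠀⠀⠀
⠀⠀⠀⠿⠿⠿⠂⠿⠿⠿⠿⠀⠀⠀
⠀⠀⠀⠿⠿⠿⠂⠿⠿⠿⠿⠀⠀⠀
⠀⠀⠀⠀⠀⠀⠀⠀⠀⠀⠀⠀⠀⠀
⠀⠀⠀⠀⠀⠀⠀⠀⠀⠀⠀⠀⠀⠀

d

⠿⠿⠿⠿⠿⠿⠿⠿⠿⠿⠿⠿⠿⠿
⠿⠿⠿⠿⠿⠿⠿⠿⠿⠿⠿⠿⠿⠿
⠿⠿⠿⠿⠿⠿⠿⠿⠿⠿⠿⠿⠿⠿
⠿⠿⠿⠿⠿⠿⠿⠿⠿⠿⠿⠿⠿⠿
⠿⠿⠿⠿⠿⠿⠿⠿⠿⠿⠿⠿⠿⠿
⠀⠀⠿⠿⠿⠿⠿⠿⠿⠿⠀⠀⠀⠀
⠀⠀⠿⠂⠂⠂⠂⠂⠿⠿⠀⠀⠀⠀
⠀⠀⠿⠂⠂⠂⠂⣾⠿⠿⠀⠀⠀⠀
⠀⠀⠂⠂⠂⠂⠂⠂⠿⠿⠀⠀⠀⠀
⠀⠀⠿⠂⠂⠂⠂⠂⠿⠿⠀⠀⠀⠀
⠀⠀⠿⠿⠿⠂⠿⠿⠿⠿⠀⠀⠀⠀
⠀⠀⠿⠿⠿⠂⠿⠿⠿⠿⠀⠀⠀⠀
⠀⠀⠀⠀⠀⠀⠀⠀⠀⠀⠀⠀⠀⠀
⠀⠀⠀⠀⠀⠀⠀⠀⠀⠀⠀⠀⠀⠀

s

⠿⠿⠿⠿⠿⠿⠿⠿⠿⠿⠿⠿⠿⠿
⠿⠿⠿⠿⠿⠿⠿⠿⠿⠿⠿⠿⠿⠿
⠿⠿⠿⠿⠿⠿⠿⠿⠿⠿⠿⠿⠿⠿
⠿⠿⠿⠿⠿⠿⠿⠿⠿⠿⠿⠿⠿⠿
⠀⠀⠿⠿⠿⠿⠿⠿⠿⠿⠀⠀⠀⠀
⠀⠀⠿⠂⠂⠂⠂⠂⠿⠿⠀⠀⠀⠀
⠀⠀⠿⠂⠂⠂⠂⠂⠿⠿⠀⠀⠀⠀
⠀⠀⠂⠂⠂⠂⠂⣾⠿⠿⠀⠀⠀⠀
⠀⠀⠿⠂⠂⠂⠂⠂⠿⠿⠀⠀⠀⠀
⠀⠀⠿⠿⠿⠂⠿⠿⠿⠿⠀⠀⠀⠀
⠀⠀⠿⠿⠿⠂⠿⠿⠿⠿⠀⠀⠀⠀
⠀⠀⠀⠀⠀⠀⠀⠀⠀⠀⠀⠀⠀⠀
⠀⠀⠀⠀⠀⠀⠀⠀⠀⠀⠀⠀⠀⠀
⠀⠀⠀⠀⠀⠀⠀⠀⠀⠀⠀⠀⠀⠀

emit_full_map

⠿⠿⠿⠿⠿⠿⠿⠿
⠿⠂⠂⠂⠂⠂⠿⠿
⠿⠂⠂⠂⠂⠂⠿⠿
⠂⠂⠂⠂⠂⣾⠿⠿
⠿⠂⠂⠂⠂⠂⠿⠿
⠿⠿⠿⠂⠿⠿⠿⠿
⠿⠿⠿⠂⠿⠿⠿⠿
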